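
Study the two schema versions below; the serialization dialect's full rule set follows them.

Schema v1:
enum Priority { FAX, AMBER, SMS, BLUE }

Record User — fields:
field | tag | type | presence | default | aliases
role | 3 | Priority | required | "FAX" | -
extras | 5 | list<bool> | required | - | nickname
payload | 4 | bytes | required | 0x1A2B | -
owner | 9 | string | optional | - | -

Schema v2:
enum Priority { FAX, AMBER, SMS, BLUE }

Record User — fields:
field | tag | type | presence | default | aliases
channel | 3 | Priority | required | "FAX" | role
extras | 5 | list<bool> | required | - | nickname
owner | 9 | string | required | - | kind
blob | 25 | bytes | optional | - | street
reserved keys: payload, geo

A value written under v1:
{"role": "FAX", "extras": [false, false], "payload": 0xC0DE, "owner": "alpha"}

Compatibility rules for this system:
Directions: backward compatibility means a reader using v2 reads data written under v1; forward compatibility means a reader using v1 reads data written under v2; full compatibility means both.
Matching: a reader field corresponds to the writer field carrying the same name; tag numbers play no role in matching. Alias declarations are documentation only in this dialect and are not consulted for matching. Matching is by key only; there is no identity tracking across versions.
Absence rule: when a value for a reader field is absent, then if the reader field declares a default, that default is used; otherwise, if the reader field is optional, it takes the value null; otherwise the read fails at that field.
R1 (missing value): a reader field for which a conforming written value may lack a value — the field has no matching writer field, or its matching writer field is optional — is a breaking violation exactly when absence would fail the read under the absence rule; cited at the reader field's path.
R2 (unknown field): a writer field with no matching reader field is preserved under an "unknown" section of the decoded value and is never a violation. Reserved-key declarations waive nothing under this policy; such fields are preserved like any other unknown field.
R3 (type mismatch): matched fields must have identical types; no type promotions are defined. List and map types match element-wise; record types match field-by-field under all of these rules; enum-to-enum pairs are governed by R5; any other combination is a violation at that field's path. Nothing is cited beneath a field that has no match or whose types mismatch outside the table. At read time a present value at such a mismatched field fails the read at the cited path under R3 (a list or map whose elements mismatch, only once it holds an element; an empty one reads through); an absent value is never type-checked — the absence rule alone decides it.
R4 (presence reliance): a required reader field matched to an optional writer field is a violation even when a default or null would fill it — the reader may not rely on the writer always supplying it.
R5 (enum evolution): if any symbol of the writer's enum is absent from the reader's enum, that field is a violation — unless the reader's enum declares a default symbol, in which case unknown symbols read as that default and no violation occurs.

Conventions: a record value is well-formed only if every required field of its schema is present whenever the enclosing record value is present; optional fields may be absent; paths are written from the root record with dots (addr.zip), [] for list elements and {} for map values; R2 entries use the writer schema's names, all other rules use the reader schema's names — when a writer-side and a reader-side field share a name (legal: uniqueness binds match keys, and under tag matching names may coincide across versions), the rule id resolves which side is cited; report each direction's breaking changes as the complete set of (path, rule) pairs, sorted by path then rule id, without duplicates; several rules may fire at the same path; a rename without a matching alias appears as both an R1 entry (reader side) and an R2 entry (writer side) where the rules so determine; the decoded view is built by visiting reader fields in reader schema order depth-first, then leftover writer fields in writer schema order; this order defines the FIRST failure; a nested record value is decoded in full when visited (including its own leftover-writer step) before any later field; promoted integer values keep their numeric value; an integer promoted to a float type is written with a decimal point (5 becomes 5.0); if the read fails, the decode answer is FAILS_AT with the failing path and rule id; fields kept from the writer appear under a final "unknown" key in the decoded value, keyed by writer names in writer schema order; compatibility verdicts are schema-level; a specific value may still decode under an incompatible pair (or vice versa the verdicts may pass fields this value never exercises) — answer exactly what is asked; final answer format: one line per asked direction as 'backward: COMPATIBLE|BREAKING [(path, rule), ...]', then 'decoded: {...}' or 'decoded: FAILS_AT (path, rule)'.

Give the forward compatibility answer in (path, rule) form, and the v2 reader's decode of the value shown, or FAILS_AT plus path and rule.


forward: COMPATIBLE []; decoded: {"channel": "FAX", "extras": [false, false], "owner": "alpha", "blob": null, "unknown": {"role": "FAX", "payload": 0xC0DE}}

the writer's type comes first in each User pair
forward for User (reader v1, writer v2):
  role: no writer match
  extras <- extras (list<bool> -> list<bool>, writer required)
  payload: no writer match
  owner <- owner (string -> string, writer required)
  channel (writer side), unknown to reader
  blob (writer side), unknown to reader
  nothing fires on User: forward is COMPATIBLE
decode (reader v2):
  channel := "FAX" (absent -> default)
  extras := [false, false]
  owner := "alpha"
  blob := null (absent, optional -> null)
  writer role: kept under "unknown"
  writer payload: kept under "unknown"
  => decoded: {"channel": "FAX", "extras": [false, false], "owner": "alpha", "blob": null, "unknown": {"role": "FAX", "payload": 0xC0DE}}
remaining User differences; none change what is asked:
  field owner in record User: optional changed to required -> fires only in the backward direction of User, which is not asked here


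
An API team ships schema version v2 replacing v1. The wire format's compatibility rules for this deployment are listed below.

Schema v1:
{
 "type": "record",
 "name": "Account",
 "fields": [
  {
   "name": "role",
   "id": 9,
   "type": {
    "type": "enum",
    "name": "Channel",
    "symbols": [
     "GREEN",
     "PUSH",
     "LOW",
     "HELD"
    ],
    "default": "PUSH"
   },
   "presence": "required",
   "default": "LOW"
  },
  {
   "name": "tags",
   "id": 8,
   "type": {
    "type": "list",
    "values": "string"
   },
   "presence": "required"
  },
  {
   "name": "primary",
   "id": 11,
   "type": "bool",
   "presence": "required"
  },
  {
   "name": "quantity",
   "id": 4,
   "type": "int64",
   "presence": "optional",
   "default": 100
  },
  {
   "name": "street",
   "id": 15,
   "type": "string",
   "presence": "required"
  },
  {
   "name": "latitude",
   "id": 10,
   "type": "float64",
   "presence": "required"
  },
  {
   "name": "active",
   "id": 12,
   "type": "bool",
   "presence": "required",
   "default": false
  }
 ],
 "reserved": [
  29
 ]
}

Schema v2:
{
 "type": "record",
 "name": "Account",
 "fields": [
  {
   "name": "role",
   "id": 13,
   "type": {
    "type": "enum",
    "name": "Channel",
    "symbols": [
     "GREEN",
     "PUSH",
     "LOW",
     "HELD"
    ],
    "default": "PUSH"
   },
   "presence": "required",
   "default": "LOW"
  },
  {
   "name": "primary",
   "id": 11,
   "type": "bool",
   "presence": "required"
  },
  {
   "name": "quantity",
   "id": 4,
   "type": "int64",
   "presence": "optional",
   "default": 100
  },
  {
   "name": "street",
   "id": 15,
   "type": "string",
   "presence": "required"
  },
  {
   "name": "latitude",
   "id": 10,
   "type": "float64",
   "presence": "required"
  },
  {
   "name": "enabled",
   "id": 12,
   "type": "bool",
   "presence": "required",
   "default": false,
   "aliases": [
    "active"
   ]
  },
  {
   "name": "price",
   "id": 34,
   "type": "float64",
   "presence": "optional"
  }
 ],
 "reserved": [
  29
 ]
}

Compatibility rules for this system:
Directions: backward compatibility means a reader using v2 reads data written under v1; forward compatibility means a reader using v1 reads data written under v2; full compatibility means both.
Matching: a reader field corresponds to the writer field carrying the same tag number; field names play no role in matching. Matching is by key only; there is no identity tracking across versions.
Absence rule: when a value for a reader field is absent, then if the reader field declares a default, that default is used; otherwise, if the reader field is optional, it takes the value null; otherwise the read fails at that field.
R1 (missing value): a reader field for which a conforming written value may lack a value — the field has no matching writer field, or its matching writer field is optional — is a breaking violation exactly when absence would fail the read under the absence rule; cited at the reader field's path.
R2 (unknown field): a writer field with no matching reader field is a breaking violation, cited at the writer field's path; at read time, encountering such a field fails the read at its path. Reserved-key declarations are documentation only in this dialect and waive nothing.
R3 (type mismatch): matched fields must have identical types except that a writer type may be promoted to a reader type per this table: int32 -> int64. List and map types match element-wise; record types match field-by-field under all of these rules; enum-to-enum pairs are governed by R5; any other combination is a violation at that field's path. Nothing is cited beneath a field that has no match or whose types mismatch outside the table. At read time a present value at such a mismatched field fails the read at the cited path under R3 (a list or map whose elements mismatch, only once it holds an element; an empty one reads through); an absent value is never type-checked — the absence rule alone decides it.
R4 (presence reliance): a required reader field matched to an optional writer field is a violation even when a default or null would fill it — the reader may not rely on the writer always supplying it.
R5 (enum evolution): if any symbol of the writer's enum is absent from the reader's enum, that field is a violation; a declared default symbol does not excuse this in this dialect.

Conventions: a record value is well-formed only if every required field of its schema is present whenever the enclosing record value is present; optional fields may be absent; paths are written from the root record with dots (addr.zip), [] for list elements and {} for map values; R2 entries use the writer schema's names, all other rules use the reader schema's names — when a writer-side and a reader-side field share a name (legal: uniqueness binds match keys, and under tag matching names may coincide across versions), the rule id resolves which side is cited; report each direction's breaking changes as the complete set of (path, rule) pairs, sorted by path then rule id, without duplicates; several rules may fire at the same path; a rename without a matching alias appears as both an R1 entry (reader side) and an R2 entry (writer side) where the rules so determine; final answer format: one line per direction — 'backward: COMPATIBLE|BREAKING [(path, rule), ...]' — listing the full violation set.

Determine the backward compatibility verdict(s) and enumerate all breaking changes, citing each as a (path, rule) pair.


each type pair in Account: writer, then reader
backward analysis of Account with v2 as reader and v1 as writer:
  role has no writer counterpart
  primary <- primary (bool -> bool, writer required)
  quantity <- quantity (int64 -> int64, writer optional)
  street <- street (string -> string, writer required)
  latitude <- latitude (float64 -> float64, writer required)
  enabled <- active (bool -> bool, writer required)
  price has no writer counterpart
  leftover writer field: role
  leftover writer field: tags
  rule R2 violated at role
  rule R2 violated at tags
  => backward: BREAKING (2)
ruling out the remaining Account differences:
  renamed field active to enabled in record Account (alias active declared on the renamed field) -> inert for the asked Account verdict: nothing fires
  added field price to record Account: optional float64, tag 34 (in v2 it sits last) -> affects forward compatibility only, which is not asked

backward: BREAKING [(role, R2), (tags, R2)]


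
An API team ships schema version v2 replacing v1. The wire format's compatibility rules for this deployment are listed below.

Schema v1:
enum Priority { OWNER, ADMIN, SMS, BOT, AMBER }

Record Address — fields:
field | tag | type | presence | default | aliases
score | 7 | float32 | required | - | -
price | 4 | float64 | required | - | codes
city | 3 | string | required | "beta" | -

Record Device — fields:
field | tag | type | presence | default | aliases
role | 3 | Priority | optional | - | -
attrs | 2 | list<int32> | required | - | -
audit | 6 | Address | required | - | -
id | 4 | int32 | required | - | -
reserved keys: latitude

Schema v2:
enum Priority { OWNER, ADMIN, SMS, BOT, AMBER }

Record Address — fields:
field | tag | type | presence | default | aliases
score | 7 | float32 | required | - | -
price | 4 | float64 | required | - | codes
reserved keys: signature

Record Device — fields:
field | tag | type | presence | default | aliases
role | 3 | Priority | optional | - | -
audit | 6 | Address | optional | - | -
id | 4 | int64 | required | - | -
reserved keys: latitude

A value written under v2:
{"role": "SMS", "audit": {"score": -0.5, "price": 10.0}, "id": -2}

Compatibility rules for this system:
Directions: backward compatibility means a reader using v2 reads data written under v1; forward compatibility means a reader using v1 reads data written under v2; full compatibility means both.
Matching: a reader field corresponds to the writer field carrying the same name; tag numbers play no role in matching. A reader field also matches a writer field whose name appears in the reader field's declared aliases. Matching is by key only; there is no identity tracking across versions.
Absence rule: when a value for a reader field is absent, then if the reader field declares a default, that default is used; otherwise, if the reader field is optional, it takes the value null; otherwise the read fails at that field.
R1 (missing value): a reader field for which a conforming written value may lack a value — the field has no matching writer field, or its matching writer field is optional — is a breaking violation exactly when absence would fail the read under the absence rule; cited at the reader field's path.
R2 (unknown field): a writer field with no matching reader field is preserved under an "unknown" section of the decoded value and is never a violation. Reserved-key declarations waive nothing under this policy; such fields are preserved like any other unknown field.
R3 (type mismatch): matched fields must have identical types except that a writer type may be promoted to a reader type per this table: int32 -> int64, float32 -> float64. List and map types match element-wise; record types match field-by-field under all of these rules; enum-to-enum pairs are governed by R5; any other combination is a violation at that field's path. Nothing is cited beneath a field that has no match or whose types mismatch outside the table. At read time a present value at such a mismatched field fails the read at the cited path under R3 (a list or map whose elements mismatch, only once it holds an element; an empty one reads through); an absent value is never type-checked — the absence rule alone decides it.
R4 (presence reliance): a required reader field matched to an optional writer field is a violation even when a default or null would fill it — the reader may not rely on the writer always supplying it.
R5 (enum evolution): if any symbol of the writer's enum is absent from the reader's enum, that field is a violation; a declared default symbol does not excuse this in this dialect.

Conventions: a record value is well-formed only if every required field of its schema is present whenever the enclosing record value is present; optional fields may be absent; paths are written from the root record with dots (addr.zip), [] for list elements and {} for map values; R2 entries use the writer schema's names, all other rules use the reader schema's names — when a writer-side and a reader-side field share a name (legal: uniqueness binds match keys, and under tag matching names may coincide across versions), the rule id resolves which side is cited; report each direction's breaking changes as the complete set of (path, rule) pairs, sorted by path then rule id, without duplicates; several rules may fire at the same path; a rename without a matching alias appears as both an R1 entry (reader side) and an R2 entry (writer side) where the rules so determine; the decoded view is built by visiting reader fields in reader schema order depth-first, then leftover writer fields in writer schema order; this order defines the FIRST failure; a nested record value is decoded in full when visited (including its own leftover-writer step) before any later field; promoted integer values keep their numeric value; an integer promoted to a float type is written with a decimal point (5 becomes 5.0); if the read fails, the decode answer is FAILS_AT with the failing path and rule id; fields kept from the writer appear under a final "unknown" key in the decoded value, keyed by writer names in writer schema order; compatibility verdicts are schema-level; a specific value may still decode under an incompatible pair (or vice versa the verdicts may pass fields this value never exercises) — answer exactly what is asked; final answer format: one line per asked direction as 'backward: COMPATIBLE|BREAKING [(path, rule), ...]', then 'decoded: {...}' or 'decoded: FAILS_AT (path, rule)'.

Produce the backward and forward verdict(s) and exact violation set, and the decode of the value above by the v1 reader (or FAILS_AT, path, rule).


in Device below, arrows point writer -> reader
backward for Device (reader v2, writer v1):
  Priority -> Priority, writer optional: role aligns to role
  Address -> Address, writer required: audit aligns to audit
  int32 -> int64, writer required: id aligns to id
  leftover writer field: attrs
  float32 -> float32, writer required: audit.score aligns to audit.score
  float64 -> float64, writer required: audit.price aligns to audit.price
  leftover writer field: audit.city
  nothing fires on Device: backward is COMPATIBLE
forward for Device (reader v1, writer v2):
  Priority -> Priority, writer optional: role aligns to role
  attrs: no writer-side match
  Address -> Address, writer optional: audit aligns to audit
  int64 -> int32, writer required: id aligns to id
  float32 -> float32, writer required: audit.score aligns to audit.score
  float64 -> float64, writer required: audit.price aligns to audit.price
  audit.city: no writer-side match
  breaking: (attrs, R1)
  breaking: (audit, R1)
  breaking: (audit, R4)
  breaking: (id, R3)
  forward on Device therefore BREAKING (4)
decode (reader v1):
  role := "SMS"
  read fails at attrs under R1 (no fill)
  => FAILS_AT (attrs, R1)

backward: COMPATIBLE []; forward: BREAKING [(attrs, R1), (audit, R1), (audit, R4), (id, R3)]; decoded: FAILS_AT (attrs, R1)


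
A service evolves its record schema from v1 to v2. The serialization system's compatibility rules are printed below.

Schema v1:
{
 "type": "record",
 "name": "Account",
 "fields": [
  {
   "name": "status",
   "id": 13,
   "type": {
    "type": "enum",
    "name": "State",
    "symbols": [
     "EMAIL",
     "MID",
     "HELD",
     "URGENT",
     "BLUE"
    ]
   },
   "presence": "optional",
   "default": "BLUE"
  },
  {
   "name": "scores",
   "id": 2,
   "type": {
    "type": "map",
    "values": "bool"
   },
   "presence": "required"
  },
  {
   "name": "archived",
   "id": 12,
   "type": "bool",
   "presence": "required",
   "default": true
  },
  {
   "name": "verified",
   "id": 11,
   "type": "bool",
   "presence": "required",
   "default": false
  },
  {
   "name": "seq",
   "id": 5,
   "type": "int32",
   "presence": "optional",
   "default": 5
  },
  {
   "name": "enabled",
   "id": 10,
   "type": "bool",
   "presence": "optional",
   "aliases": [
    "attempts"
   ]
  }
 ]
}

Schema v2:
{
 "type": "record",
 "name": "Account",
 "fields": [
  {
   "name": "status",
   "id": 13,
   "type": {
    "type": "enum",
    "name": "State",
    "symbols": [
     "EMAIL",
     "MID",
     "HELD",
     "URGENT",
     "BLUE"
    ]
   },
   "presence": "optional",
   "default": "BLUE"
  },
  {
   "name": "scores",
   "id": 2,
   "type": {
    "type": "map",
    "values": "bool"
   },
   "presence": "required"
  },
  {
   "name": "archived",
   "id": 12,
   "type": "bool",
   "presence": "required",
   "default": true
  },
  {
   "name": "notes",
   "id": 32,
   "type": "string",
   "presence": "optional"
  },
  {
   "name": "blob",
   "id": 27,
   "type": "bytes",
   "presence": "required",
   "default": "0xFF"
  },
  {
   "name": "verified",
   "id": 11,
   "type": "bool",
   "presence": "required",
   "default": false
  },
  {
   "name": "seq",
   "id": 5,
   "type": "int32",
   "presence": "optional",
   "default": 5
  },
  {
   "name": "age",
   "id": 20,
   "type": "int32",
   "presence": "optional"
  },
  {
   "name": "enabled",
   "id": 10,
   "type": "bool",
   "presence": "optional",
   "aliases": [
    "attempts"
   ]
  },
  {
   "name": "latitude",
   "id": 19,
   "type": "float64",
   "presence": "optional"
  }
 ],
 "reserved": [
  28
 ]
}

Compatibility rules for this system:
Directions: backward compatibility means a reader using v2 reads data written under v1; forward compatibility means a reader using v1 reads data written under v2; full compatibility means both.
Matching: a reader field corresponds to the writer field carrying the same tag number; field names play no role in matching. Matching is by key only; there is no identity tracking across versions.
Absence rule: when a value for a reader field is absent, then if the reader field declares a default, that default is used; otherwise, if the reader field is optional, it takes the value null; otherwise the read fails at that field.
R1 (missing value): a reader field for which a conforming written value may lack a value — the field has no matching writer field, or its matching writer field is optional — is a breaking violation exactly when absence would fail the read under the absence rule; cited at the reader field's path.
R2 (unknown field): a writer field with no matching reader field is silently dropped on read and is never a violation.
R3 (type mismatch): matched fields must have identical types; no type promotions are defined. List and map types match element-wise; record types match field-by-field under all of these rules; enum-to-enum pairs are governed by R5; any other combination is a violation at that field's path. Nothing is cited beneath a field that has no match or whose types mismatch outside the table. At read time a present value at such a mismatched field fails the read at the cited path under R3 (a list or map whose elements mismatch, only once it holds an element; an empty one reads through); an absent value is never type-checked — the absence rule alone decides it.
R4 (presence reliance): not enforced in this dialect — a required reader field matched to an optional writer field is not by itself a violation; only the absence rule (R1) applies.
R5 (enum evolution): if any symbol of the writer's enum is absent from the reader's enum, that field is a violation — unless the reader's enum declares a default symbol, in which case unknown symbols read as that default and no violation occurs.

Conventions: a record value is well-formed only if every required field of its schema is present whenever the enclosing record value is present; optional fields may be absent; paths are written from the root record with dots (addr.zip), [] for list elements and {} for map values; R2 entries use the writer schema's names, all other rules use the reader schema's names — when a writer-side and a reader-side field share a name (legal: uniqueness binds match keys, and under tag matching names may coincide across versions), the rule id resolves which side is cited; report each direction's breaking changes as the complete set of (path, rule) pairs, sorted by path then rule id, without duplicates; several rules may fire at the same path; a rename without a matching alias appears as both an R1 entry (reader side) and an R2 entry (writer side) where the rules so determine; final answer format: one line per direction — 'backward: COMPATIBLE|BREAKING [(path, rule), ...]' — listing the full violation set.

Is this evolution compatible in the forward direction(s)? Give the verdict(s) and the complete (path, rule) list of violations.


forward: COMPATIBLE []

each type pair in Account: writer, then reader
forward analysis of Account with v1 as reader and v2 as writer:
  status <- status (State -> State, writer optional)
  scores <- scores (map<string, bool> -> map<string, bool>, writer required)
  archived <- archived (bool -> bool, writer required)
  verified <- verified (bool -> bool, writer required)
  seq <- seq (int32 -> int32, writer optional)
  enabled <- enabled (bool -> bool, writer optional)
  writer notes: unknown to reader
  writer blob: unknown to reader
  writer age: unknown to reader
  writer latitude: unknown to reader
  => forward: COMPATIBLE
the other Account changes do not affect what is asked:
  added field latitude to record Account: optional float64, tag 19 (in v2 it sits last) -> no rule fires on it in Account's dialect; the asked verdict holds
  added field notes to record Account: optional string, tag 32 (in v2 it sits immediately before verified) -> no rule fires on it in Account's dialect; the asked verdict holds
  added field age to record Account: optional int32, tag 20 (in v2 it sits immediately before enabled) -> no rule fires on it in Account's dialect; the asked verdict holds
  added field blob to record Account: required bytes, tag 27, default 0xFF (in v2 it sits immediately before verified) -> no rule fires on it in Account's dialect; the asked verdict holds


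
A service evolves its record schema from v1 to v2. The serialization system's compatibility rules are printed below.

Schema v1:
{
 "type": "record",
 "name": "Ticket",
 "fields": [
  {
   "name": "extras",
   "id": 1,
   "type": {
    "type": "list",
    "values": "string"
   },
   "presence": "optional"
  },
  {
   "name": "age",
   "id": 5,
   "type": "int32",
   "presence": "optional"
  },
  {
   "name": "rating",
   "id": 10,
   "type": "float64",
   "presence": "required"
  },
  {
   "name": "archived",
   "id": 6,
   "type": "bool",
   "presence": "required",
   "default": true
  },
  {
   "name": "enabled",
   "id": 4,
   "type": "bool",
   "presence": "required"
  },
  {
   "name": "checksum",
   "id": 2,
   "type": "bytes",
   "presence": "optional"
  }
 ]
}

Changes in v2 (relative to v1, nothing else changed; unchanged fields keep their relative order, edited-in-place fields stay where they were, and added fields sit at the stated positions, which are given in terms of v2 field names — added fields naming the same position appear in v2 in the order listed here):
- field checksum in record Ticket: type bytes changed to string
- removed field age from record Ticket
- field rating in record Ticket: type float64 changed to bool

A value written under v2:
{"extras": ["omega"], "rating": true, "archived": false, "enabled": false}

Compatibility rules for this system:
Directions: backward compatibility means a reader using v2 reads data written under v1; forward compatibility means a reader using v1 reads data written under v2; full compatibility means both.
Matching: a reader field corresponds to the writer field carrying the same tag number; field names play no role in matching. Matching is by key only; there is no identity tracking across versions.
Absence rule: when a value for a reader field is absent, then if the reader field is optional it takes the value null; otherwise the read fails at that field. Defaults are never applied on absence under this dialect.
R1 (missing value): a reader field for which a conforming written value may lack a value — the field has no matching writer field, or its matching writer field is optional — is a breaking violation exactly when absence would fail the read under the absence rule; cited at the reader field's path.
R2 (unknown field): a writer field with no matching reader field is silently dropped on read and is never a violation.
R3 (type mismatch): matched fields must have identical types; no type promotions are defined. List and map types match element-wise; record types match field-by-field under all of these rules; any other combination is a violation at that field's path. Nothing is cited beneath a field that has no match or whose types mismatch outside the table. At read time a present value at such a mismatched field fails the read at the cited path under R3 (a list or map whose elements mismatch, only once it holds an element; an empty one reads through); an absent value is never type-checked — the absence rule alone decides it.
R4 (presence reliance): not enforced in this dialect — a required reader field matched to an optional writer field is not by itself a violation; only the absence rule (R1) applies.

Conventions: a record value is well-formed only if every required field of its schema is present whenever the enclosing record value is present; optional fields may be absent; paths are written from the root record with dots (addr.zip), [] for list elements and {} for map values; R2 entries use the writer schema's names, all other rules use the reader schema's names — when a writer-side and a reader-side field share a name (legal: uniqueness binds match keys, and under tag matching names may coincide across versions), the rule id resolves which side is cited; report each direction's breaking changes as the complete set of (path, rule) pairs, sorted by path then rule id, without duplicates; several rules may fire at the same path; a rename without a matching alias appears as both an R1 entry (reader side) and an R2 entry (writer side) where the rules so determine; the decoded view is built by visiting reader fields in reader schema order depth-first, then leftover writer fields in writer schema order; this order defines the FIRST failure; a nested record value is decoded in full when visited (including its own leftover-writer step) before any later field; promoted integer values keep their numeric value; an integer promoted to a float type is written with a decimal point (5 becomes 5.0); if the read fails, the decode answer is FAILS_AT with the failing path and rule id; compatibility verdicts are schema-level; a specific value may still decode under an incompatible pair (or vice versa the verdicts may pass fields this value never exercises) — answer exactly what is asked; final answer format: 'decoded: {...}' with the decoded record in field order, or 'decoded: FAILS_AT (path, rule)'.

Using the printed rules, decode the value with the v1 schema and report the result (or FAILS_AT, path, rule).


decoded: FAILS_AT (rating, R3)

each type pair in Ticket: writer, then reader
decode walk for Ticket under reader schema v1:
  extras := ["omega"]
  age := null (not supplied -> null)
  read fails at rating under R3
  => FAILS_AT (rating, R3)
diffs on Ticket not affecting the asked answer:
  field checksum in record Ticket: type bytes changed to string -> matters for Ticket compatibility verdicts, not for this value's decode
  removed field age from record Ticket -> fires no rule on Ticket under this dialect and leaves the result unchanged


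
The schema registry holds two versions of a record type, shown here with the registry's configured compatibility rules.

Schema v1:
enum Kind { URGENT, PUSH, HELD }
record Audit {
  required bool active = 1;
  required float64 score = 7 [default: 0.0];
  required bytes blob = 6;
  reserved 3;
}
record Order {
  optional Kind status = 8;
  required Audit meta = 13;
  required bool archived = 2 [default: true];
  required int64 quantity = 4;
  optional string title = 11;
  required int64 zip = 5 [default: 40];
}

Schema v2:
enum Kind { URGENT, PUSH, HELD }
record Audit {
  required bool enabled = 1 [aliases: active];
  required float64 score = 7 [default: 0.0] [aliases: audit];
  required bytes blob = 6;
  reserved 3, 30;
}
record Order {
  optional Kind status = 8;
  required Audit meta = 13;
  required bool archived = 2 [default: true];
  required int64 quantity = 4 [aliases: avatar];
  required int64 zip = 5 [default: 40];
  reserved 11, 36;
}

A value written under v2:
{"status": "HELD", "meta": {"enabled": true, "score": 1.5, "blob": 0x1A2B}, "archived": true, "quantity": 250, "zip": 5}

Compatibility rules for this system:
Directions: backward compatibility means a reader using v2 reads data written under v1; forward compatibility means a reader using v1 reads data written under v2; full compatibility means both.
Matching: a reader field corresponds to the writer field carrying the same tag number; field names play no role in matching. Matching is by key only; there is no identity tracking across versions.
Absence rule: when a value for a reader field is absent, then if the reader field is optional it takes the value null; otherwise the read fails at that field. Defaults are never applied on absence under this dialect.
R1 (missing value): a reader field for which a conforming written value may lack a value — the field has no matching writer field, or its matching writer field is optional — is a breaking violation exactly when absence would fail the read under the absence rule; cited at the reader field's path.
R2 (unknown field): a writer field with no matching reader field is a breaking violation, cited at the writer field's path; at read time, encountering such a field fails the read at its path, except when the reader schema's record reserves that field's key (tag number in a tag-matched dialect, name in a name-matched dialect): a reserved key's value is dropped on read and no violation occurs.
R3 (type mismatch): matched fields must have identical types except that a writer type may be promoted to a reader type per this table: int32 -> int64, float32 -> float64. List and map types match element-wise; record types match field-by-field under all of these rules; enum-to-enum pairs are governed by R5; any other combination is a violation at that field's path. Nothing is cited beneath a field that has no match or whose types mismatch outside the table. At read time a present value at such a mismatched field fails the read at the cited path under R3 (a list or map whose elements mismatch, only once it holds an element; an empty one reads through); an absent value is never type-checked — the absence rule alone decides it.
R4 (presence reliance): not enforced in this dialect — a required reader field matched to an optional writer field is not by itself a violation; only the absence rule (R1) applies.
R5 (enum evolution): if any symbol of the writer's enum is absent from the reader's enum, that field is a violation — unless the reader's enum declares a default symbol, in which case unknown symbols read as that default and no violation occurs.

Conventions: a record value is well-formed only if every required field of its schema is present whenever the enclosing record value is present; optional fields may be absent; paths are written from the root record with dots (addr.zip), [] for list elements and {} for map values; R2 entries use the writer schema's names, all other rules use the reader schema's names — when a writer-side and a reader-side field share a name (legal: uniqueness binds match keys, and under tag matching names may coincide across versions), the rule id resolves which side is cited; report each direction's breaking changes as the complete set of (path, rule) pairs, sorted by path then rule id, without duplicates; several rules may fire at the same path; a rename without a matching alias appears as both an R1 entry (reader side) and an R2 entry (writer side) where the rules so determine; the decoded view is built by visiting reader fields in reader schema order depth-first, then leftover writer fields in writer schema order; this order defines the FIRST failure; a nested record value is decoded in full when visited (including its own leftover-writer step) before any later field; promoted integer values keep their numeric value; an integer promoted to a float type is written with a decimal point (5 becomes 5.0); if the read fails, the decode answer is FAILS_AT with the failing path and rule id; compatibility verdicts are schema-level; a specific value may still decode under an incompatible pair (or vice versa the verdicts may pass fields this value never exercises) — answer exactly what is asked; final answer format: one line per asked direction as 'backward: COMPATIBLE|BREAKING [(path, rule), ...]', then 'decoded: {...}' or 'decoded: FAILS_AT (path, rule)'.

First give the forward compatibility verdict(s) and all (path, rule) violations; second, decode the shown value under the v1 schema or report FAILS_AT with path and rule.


each type pair in Order: writer, then reader
forward pass over Order, reader schema v1, writer schema v2:
  Kind -> Kind, writer optional: status aligns to status
  Audit -> Audit, writer required: meta aligns to meta
  bool -> bool, writer required: archived aligns to archived
  int64 -> int64, writer required: quantity aligns to quantity
  no writer field matches reader title
  int64 -> int64, writer required: zip aligns to zip
  bool -> bool, writer required: meta.active aligns to meta.enabled
  float64 -> float64, writer required: meta.score aligns to meta.score
  bytes -> bytes, writer required: meta.blob aligns to meta.blob
  => forward: COMPATIBLE
decoding the Order value with the v1 reader:
  status := "HELD"
  meta.active := true (from writer enabled)
  meta.score := 1.5
  meta.blob := 0x1A2B
  archived := true
  quantity := 250
  title := null (not supplied -> null)
  zip := 5
  => decoded: {"status": "HELD", "meta": {"active": true, "score": 1.5, "blob": 0x1A2B}, "archived": true, "quantity": 250, "title": null, "zip": 5}
the rest of the Order diff is inert for this question:
  renamed field active to enabled in record Audit (alias active declared on the renamed field) -> inert for the asked Order verdict: nothing fires
  removed field title from record Order (its key 11 joins the reserved list) -> inert for the asked Order verdict: nothing fires

forward: COMPATIBLE []; decoded: {"status": "HELD", "meta": {"active": true, "score": 1.5, "blob": 0x1A2B}, "archived": true, "quantity": 250, "title": null, "zip": 5}


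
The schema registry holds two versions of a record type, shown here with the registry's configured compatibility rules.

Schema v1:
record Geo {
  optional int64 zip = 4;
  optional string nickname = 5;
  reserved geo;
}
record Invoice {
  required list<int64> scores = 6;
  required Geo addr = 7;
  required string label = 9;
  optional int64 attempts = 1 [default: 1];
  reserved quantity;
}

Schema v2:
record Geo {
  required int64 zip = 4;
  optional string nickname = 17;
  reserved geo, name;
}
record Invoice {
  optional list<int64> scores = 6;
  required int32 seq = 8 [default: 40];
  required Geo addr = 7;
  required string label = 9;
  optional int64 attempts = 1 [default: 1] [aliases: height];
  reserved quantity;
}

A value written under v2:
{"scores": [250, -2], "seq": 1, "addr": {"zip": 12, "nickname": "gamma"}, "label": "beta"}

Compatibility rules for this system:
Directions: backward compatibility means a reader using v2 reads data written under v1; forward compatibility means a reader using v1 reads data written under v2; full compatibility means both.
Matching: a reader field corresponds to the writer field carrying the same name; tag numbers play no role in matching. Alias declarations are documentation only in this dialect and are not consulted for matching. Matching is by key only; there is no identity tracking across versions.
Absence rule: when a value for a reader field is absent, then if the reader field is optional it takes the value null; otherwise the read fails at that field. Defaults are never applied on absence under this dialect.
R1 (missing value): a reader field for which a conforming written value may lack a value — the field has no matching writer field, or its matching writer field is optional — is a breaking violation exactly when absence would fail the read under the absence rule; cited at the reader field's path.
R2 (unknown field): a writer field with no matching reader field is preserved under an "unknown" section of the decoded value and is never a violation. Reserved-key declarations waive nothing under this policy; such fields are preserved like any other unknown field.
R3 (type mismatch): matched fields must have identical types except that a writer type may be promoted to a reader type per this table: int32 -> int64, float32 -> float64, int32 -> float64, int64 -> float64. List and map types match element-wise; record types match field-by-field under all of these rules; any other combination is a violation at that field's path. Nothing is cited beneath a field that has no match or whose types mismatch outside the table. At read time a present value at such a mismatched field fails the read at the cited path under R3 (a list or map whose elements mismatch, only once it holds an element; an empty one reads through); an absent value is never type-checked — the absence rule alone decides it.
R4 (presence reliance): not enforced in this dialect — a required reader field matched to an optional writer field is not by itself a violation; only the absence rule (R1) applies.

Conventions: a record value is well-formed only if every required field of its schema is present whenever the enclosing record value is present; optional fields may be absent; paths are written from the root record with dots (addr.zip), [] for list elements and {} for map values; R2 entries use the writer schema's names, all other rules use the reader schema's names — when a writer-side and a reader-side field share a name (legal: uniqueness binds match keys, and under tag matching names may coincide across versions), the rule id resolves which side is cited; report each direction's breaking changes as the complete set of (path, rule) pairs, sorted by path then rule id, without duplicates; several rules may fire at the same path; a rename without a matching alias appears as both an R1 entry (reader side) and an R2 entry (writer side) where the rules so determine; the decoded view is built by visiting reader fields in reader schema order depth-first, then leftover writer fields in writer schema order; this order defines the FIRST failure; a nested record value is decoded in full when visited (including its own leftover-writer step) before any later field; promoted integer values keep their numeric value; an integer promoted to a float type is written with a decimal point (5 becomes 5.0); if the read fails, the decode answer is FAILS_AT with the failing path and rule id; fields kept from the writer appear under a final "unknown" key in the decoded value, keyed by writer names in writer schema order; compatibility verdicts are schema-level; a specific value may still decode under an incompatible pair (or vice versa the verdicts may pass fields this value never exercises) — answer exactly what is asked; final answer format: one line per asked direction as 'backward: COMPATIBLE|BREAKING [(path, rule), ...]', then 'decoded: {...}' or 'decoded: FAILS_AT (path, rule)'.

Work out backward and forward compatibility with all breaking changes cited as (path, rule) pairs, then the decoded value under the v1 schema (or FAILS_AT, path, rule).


backward: BREAKING [(addr.zip, R1), (seq, R1)]; forward: BREAKING [(scores, R1)]; decoded: {"scores": [250, -2], "addr": {"zip": 12, "nickname": "gamma"}, "label": "beta", "attempts": null, "unknown": {"seq": 1}}

the writer's type comes first in each Invoice pair
backward for Invoice (reader v2, writer v1):
  scores <- scores (list<int64> -> list<int64>, writer required)
  no writer field matches reader seq
  addr <- addr (Geo -> Geo, writer required)
  label <- label (string -> string, writer required)
  attempts <- attempts (int64 -> int64, writer optional)
  addr.zip <- addr.zip (int64 -> int64, writer optional)
  addr.nickname <- addr.nickname (string -> string, writer optional)
  breaking: (addr.zip, R1)
  breaking: (seq, R1)
  => 2 violation(s): backward is BREAKING for Invoice
forward for Invoice (reader v1, writer v2):
  scores <- scores (list<int64> -> list<int64>, writer optional)
  addr <- addr (Geo -> Geo, writer required)
  label <- label (string -> string, writer required)
  attempts <- attempts (int64 -> int64, writer optional)
  writer field seq has no reader counterpart
  addr.zip <- addr.zip (int64 -> int64, writer required)
  addr.nickname <- addr.nickname (string -> string, writer optional)
  breaking: (scores, R1)
  => 1 violation(s): forward is BREAKING for Invoice
decoding the Invoice value with the v1 reader:
  scores := [250, -2]
  addr.zip := 12
  addr.nickname := "gamma"
  label := "beta"
  attempts := null (missing; optional => null)
  writer seq: kept under "unknown"
  => decoded: {"scores": [250, -2], "addr": {"zip": 12, "nickname": "gamma"}, "label": "beta", "attempts": null, "unknown": {"seq": 1}}
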